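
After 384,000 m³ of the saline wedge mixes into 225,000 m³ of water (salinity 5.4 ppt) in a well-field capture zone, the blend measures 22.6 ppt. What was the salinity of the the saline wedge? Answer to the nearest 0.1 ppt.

Salt balance: 225,000×5.4 + 384,000×S = 609,000×22.6
1,215,000 + 384,000·S = 13,763,400
S = (13,763,400 − 1,215,000) / 384,000 = 32.6781 ppt

32.7 ppt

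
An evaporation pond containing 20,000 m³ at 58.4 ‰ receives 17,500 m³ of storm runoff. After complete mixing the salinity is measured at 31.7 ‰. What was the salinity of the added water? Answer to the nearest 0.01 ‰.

1.19 ‰

Salt balance: 20,000×58.4 + 17,500×S = 37,500×31.7
1,168,000 + 17,500·S = 1,188,750
S = (1,188,750 − 1,168,000) / 17,500 = 1.1857 ‰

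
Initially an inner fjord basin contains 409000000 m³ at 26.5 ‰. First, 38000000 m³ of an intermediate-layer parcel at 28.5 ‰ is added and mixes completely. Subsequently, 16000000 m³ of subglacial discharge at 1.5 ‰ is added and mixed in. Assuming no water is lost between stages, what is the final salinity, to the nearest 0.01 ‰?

25.80 ‰

Total salt / total volume:
Initial salt = 409,000,000×26.5 = 10,838,500,000
After stage 1: salt = 10,838,500,000 + 38,000,000×28.5 = 11,921,500,000; volume = 447,000,000 m³; S = 26.67 ‰
After stage 2: salt = 11,921,500,000 + 16,000,000×1.5 = 11,945,500,000; volume = 463,000,000 m³
S = 11,945,500,000 / 463,000,000 = 25.8002 ‰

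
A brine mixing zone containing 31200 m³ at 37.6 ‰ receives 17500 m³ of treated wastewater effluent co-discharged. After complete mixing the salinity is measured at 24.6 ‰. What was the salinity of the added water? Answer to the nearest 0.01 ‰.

1.42 ‰

Salt balance: 31,200×37.6 + 17,500×S = 48,700×24.6
1,173,120 + 17,500·S = 1,198,020
S = (1,198,020 − 1,173,120) / 17,500 = 1.4229 ‰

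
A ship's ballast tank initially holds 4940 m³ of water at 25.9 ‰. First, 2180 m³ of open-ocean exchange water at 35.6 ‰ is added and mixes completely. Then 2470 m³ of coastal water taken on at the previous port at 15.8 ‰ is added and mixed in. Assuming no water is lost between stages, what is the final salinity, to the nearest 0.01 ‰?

25.50 ‰

Total salt / total volume:
Initial salt = 4,940×25.9 = 127,946
After stage 1: salt = 127,946 + 2,180×35.6 = 205,554; volume = 7,120 m³; S = 28.87 ‰
After stage 2: salt = 205,554 + 2,470×15.8 = 244,580; volume = 9,590 m³
S = 244,580 / 9,590 = 25.5036 ‰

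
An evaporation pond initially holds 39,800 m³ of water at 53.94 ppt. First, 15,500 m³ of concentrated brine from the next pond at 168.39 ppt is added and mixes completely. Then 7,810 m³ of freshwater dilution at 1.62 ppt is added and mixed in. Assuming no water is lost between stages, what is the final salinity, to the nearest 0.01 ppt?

75.57 ppt

By conservation of dissolved salt,
Initial salt = 39,800×53.94 = 2,146,812
After stage 1: salt = 2,146,812 + 15,500×168.39 = 4,756,857; volume = 55,300 m³; S = 86.019 ppt
After stage 2: salt = 4,756,857 + 7,810×1.62 = 4,769,509.2; volume = 63,110 m³
S = 4,769,509.2 / 63,110 = 75.5745 ppt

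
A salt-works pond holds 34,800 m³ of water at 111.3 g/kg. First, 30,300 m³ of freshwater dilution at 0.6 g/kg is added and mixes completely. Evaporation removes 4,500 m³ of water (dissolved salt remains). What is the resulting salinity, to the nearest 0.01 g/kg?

64.21 g/kg

After mixing: salt = 34,800×111.3 + 30,300×0.6 = 3,891,420; volume = 65,100 m³
After evaporation: salt unchanged = 3,891,420; volume = 65,100 − 4,500 = 60,600 m³
S = 3,891,420 / 60,600 = 64.2149 g/kg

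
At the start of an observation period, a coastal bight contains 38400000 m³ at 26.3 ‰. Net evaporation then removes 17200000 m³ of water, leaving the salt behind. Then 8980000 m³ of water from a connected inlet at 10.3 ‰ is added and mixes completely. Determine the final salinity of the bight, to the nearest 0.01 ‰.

36.53 ‰

After evaporation: salt = 38,400,000×26.3 = 1,009,920,000; volume = 38,400,000 − 17,200,000 = 21,200,000 m³
After mixing: salt = 1,009,920,000 + 8,980,000×10.3 = 1,102,414,000; volume = 21,200,000 + 8,980,000 = 30,180,000 m³
S = 1,102,414,000 / 30,180,000 = 36.528 ‰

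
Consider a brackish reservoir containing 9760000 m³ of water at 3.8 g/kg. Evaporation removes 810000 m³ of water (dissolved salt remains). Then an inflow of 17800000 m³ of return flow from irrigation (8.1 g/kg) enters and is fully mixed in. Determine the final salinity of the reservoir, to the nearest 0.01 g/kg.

6.78 g/kg

After evaporation: salt = 9,760,000×3.8 = 37,088,000; volume = 9,760,000 − 810,000 = 8,950,000 m³
After mixing: salt = 37,088,000 + 17,800,000×8.1 = 181,268,000; volume = 8,950,000 + 17,800,000 = 26,750,000 m³
S = 181,268,000 / 26,750,000 = 6.7764 g/kg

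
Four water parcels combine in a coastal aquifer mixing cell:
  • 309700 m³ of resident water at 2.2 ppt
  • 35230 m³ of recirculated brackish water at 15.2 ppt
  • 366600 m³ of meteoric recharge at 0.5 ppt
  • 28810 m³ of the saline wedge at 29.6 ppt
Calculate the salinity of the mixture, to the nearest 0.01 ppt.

3.04 ppt

Weighted by volume,
salt = 309,700×2.2 + 35,230×15.2 + 366,600×0.5 + 28,810×29.6 = 681,340 + 535,496 + 183,300 + 852,776 = 2,252,912
volume = 309,700 + 35,230 + 366,600 + 28,810 = 740,340 m³
S = 2,252,912 / 740,340 = 3.0431 ppt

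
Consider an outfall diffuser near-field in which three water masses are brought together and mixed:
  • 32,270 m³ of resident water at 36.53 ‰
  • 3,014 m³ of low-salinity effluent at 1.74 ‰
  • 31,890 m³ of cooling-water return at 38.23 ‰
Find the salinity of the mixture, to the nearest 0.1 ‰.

Conserving salt mass:
salt = 32,270×36.53 + 3,014×1.74 + 31,890×38.23 = 1,178,823.1 + 5,244.36 + 1,219,154.7 = 2,403,222.16
volume = 32,270 + 3,014 + 31,890 = 67,174 m³
S = 2,403,222.16 / 67,174 = 35.776 ‰

35.8 ‰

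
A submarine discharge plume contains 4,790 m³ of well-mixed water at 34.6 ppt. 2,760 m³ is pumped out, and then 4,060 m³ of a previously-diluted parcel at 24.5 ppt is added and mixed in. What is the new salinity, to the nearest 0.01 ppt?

Remaining after removal: 2,030 m³ at 34.6 ppt (salt = 70,238)
After addition: salt = 70,238 + 4,060×24.5 = 169,708; volume = 6,090 m³
S = 169,708 / 6,090 = 27.8667 ppt

27.87 ppt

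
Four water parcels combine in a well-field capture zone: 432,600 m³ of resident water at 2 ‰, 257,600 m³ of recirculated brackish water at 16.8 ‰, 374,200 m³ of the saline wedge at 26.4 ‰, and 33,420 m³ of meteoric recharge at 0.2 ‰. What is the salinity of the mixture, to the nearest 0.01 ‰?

13.73 ‰

By conservation of dissolved salt,
salt = 432,600×2 + 257,600×16.8 + 374,200×26.4 + 33,420×0.2 = 865,200 + 4,327,680 + 9,878,880 + 6,684 = 15,078,444
volume = 432,600 + 257,600 + 374,200 + 33,420 = 1,097,820 m³
S = 15,078,444 / 1,097,820 = 13.7349 ‰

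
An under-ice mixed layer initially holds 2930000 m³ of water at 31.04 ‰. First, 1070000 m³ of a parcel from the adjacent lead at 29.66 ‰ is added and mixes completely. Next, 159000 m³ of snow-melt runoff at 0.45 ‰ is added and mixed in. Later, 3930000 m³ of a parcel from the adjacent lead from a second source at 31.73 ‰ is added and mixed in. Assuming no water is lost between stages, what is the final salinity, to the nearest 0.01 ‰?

30.59 ‰

Mass of salt is conserved:
Initial salt = 2,930,000×31.04 = 90,947,200
After stage 1: salt = 90,947,200 + 1,070,000×29.66 = 122,683,400; volume = 4,000,000 m³; S = 30.671 ‰
After stage 2: salt = 122,683,400 + 159,000×0.45 = 122,754,950; volume = 4,159,000 m³; S = 29.515 ‰
After stage 3: salt = 122,754,950 + 3,930,000×31.73 = 247,453,850; volume = 8,089,000 m³
S = 247,453,850 / 8,089,000 = 30.5914 ‰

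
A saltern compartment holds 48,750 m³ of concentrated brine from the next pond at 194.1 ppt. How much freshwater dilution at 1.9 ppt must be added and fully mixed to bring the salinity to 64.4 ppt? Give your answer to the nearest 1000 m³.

Salt balance: 48,750×194.1 + V×1.9 = (48,750+V)×64.4
9,462,375 + 1.9V = 3,139,500 + 64.4V
6,322,875 = 62.5V
V = 101,166 m³

101000 m³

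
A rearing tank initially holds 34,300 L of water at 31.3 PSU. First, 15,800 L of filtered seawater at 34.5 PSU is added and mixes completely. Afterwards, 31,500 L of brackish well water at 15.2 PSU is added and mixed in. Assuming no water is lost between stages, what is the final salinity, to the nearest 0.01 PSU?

25.70 PSU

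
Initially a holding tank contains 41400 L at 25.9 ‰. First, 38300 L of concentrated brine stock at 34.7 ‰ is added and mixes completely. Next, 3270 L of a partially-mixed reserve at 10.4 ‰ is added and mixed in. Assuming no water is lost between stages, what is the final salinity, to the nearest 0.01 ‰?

Conserving salt mass:
Initial salt = 41,400×25.9 = 1,072,260
After stage 1: salt = 1,072,260 + 38,300×34.7 = 2,401,270; volume = 79,700 L; S = 30.129 ‰
After stage 2: salt = 2,401,270 + 3,270×10.4 = 2,435,278; volume = 82,970 L
S = 2,435,278 / 82,970 = 29.3513 ‰

29.35 ‰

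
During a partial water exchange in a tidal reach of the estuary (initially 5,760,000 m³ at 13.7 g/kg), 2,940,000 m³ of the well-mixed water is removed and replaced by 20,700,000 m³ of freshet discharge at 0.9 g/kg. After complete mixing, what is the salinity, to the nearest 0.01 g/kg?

Remaining after removal: 2,820,000 m³ at 13.7 g/kg (salt = 38,634,000)
After addition: salt = 38,634,000 + 20,700,000×0.9 = 57,264,000; volume = 23,520,000 m³
S = 57,264,000 / 23,520,000 = 2.4347 g/kg

2.43 g/kg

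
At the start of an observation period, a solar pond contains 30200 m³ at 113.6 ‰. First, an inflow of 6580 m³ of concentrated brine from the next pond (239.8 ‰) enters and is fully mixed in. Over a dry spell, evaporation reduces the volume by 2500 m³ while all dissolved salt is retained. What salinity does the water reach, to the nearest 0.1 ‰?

After mixing: salt = 30,200×113.6 + 6,580×239.8 = 5,008,604; volume = 36,780 m³
After evaporation: salt unchanged = 5,008,604; volume = 36,780 − 2,500 = 34,280 m³
S = 5,008,604 / 34,280 = 146.1086 ‰

146.1 ‰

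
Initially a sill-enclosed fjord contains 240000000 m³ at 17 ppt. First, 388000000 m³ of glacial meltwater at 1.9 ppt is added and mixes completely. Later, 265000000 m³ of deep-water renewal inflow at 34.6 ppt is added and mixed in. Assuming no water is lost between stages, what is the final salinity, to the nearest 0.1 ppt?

15.7 ppt

Total salt / total volume:
Initial salt = 240,000,000×17 = 4,080,000,000
After stage 1: salt = 4,080,000,000 + 388,000,000×1.9 = 4,817,200,000; volume = 628,000,000 m³; S = 7.671 ppt
After stage 2: salt = 4,817,200,000 + 265,000,000×34.6 = 13,986,200,000; volume = 893,000,000 m³
S = 13,986,200,000 / 893,000,000 = 15.662 ppt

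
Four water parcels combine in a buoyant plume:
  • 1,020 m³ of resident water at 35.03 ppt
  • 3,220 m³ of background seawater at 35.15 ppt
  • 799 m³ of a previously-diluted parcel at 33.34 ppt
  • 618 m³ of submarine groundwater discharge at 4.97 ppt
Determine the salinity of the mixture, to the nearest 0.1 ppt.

Conserving salt mass:
salt = 1,020×35.03 + 3,220×35.15 + 799×33.34 + 618×4.97 = 35,730.6 + 113,183 + 26,638.66 + 3,071.46 = 178,623.72
volume = 1,020 + 3,220 + 799 + 618 = 5,657 m³
S = 178,623.72 / 5,657 = 31.576 ppt

31.6 ppt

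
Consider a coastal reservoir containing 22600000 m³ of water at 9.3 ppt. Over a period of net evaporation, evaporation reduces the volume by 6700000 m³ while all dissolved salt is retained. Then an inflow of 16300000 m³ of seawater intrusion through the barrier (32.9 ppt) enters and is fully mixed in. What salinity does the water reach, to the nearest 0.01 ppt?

23.18 ppt

After evaporation: salt = 22,600,000×9.3 = 210,180,000; volume = 22,600,000 − 6,700,000 = 15,900,000 m³
After mixing: salt = 210,180,000 + 16,300,000×32.9 = 746,450,000; volume = 15,900,000 + 16,300,000 = 32,200,000 m³
S = 746,450,000 / 32,200,000 = 23.1817 ppt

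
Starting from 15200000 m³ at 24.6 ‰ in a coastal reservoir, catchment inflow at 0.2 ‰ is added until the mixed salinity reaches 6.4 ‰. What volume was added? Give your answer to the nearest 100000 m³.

44600000 m³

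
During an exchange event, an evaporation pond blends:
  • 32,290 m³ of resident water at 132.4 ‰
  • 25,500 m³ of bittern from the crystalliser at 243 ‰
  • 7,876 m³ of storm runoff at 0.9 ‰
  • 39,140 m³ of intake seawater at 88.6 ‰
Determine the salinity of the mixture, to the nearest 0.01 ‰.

Weighted by volume,
salt = 32,290×132.4 + 25,500×243 + 7,876×0.9 + 39,140×88.6 = 4,275,196 + 6,196,500 + 7,088.4 + 3,467,804 = 13,946,588.4
volume = 32,290 + 25,500 + 7,876 + 39,140 = 104,806 m³
S = 13,946,588.4 / 104,806 = 133.0705 ‰

133.07 ‰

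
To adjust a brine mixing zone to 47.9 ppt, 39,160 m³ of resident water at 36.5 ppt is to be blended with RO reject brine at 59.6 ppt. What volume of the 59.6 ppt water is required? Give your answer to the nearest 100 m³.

38200 m³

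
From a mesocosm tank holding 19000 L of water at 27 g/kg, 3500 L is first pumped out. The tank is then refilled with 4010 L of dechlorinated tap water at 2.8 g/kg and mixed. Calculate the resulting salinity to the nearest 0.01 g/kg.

Remaining after removal: 15,500 L at 27 g/kg (salt = 418,500)
After addition: salt = 418,500 + 4,010×2.8 = 429,728; volume = 19,510 L
S = 429,728 / 19,510 = 22.026 g/kg

22.03 g/kg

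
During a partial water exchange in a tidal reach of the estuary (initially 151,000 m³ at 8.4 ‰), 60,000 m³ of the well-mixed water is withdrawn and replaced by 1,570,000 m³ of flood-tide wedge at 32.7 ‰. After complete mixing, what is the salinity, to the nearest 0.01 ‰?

31.37 ‰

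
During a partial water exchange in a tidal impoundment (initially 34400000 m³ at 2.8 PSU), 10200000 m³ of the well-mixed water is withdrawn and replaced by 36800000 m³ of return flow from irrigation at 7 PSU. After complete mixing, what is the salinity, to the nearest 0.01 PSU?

Remaining after removal: 24,200,000 m³ at 2.8 PSU (salt = 67,760,000)
After addition: salt = 67,760,000 + 36,800,000×7 = 325,360,000; volume = 61,000,000 m³
S = 325,360,000 / 61,000,000 = 5.3338 PSU

5.33 PSU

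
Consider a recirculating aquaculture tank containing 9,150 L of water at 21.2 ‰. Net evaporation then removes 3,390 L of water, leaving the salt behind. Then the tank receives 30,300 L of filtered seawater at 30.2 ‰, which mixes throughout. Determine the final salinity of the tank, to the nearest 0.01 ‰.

30.76 ‰

After evaporation: salt = 9,150×21.2 = 193,980; volume = 9,150 − 3,390 = 5,760 L
After mixing: salt = 193,980 + 30,300×30.2 = 1,109,040; volume = 5,760 + 30,300 = 36,060 L
S = 1,109,040 / 36,060 = 30.7554 ‰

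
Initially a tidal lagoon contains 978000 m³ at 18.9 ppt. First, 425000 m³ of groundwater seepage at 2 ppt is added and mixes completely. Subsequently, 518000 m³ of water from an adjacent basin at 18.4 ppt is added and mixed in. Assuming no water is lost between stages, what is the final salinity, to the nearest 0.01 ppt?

15.03 ppt

Total salt / total volume:
Initial salt = 978,000×18.9 = 18,484,200
After stage 1: salt = 18,484,200 + 425,000×2 = 19,334,200; volume = 1,403,000 m³; S = 13.781 ppt
After stage 2: salt = 19,334,200 + 518,000×18.4 = 28,865,400; volume = 1,921,000 m³
S = 28,865,400 / 1,921,000 = 15.0262 ppt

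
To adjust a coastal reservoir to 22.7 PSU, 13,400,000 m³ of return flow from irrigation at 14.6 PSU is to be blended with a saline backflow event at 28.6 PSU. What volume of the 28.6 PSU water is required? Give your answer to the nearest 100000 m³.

18400000 m³

Salt balance: 13,400,000×14.6 + V×28.6 = (13,400,000+V)×22.7
195,640,000 + 28.6V = 304,180,000 + 22.7V
108,540,000 = 5.9V
V = 18,396,610.17 m³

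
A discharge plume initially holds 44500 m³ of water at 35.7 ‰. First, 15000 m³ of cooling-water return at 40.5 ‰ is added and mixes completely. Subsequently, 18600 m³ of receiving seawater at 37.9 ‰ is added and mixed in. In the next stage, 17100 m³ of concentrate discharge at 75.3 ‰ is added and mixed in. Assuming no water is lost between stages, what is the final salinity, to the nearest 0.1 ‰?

44.0 ‰

Conserving salt mass:
Initial salt = 44,500×35.7 = 1,588,650
After stage 1: salt = 1,588,650 + 15,000×40.5 = 2,196,150; volume = 59,500 m³; S = 36.91 ‰
After stage 2: salt = 2,196,150 + 18,600×37.9 = 2,901,090; volume = 78,100 m³; S = 37.146 ‰
After stage 3: salt = 2,901,090 + 17,100×75.3 = 4,188,720; volume = 95,200 m³
S = 4,188,720 / 95,200 = 43.9992 ‰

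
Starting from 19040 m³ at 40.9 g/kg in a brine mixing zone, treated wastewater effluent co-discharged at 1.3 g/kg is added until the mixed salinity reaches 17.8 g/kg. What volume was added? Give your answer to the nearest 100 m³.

26700 m³

Salt balance: 19,040×40.9 + V×1.3 = (19,040+V)×17.8
778,736 + 1.3V = 338,912 + 17.8V
439,824 = 16.5V
V = 26,656 m³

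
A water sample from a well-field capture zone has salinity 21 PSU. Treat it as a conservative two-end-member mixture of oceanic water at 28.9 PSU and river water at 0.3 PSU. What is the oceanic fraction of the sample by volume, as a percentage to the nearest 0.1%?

72.4%

Let g be the oceanic fraction. Salt balance per unit volume:
g×28.9 + (1−g)×0.3 = 21
g = (21 − 0.3) / (28.9 − 0.3) = 20.7/28.6 = 0.7238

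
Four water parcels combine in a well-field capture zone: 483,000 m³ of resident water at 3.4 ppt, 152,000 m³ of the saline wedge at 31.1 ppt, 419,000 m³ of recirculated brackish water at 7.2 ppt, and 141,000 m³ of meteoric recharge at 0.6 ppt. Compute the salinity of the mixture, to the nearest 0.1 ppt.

7.9 ppt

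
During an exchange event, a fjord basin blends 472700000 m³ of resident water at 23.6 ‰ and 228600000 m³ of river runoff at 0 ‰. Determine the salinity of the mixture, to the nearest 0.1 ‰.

15.9 ‰

Mass of salt is conserved:
salt = 472,700,000×23.6 + 228,600,000×0 = 11,155,720,000 + 0 = 11,155,720,000
volume = 472,700,000 + 228,600,000 = 701,300,000 m³
S = 11,155,720,000 / 701,300,000 = 15.907 ‰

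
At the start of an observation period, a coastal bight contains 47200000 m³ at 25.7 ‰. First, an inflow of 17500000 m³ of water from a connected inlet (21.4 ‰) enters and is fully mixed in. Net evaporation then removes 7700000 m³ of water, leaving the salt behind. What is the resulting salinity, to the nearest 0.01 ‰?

After mixing: salt = 47,200,000×25.7 + 17,500,000×21.4 = 1,587,540,000; volume = 64,700,000 m³
After evaporation: salt unchanged = 1,587,540,000; volume = 64,700,000 − 7,700,000 = 57,000,000 m³
S = 1,587,540,000 / 57,000,000 = 27.8516 ‰

27.85 ‰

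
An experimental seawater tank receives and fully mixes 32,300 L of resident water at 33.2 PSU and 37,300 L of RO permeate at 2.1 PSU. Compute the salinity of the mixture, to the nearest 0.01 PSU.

16.53 PSU

Total salt / total volume:
salt = 32,300×33.2 + 37,300×2.1 = 1,072,360 + 78,330 = 1,150,690
volume = 32,300 + 37,300 = 69,600 L
S = 1,150,690 / 69,600 = 16.5329 PSU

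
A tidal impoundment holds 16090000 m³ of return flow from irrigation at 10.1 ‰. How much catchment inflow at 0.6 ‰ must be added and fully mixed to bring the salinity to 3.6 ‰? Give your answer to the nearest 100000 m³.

34900000 m³

Salt balance: 16,090,000×10.1 + V×0.6 = (16,090,000+V)×3.6
162,509,000 + 0.6V = 57,924,000 + 3.6V
104,585,000 = 3V
V = 34,861,666.67 m³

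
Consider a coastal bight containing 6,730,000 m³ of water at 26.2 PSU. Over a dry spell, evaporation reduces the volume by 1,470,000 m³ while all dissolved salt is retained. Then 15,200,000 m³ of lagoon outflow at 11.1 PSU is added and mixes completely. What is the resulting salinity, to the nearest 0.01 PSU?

16.86 PSU

After evaporation: salt = 6,730,000×26.2 = 176,326,000; volume = 6,730,000 − 1,470,000 = 5,260,000 m³
After mixing: salt = 176,326,000 + 15,200,000×11.1 = 345,046,000; volume = 5,260,000 + 15,200,000 = 20,460,000 m³
S = 345,046,000 / 20,460,000 = 16.8644 PSU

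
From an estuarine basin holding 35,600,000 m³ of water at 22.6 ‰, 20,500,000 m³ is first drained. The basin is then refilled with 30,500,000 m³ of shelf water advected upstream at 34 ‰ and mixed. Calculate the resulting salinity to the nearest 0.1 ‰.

30.2 ‰

Remaining after removal: 15,100,000 m³ at 22.6 ‰ (salt = 341,260,000)
After addition: salt = 341,260,000 + 30,500,000×34 = 1,378,260,000; volume = 45,600,000 m³
S = 1,378,260,000 / 45,600,000 = 30.225 ‰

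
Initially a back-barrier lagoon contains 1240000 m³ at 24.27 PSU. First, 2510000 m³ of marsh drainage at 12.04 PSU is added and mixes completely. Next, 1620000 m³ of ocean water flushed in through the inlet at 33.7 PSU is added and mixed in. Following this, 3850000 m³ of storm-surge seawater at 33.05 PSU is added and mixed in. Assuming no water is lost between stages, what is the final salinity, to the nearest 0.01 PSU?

26.26 PSU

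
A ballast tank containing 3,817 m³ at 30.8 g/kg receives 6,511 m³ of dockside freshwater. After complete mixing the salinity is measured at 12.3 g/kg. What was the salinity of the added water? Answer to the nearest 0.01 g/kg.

Salt balance: 3,817×30.8 + 6,511×S = 10,328×12.3
117,563.6 + 6,511·S = 127,034.4
S = (127,034.4 − 117,563.6) / 6,511 = 1.4546 g/kg

1.45 g/kg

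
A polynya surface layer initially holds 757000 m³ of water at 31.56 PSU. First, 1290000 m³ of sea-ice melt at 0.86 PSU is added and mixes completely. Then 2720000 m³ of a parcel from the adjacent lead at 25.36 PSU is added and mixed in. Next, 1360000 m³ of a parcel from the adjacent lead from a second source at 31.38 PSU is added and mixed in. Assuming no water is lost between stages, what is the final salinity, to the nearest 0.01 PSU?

22.30 PSU

Conserving salt mass:
Initial salt = 757,000×31.56 = 23,890,920
After stage 1: salt = 23,890,920 + 1,290,000×0.86 = 25,000,320; volume = 2,047,000 m³; S = 12.213 PSU
After stage 2: salt = 25,000,320 + 2,720,000×25.36 = 93,979,520; volume = 4,767,000 m³; S = 19.715 PSU
After stage 3: salt = 93,979,520 + 1,360,000×31.38 = 136,656,320; volume = 6,127,000 m³
S = 136,656,320 / 6,127,000 = 22.304 PSU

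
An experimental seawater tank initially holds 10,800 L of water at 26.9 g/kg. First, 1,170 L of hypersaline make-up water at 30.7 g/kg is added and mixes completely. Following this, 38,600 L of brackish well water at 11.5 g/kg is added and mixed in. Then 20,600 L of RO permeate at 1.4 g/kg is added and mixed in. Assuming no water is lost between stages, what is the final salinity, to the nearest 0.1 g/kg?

Salt balance:
Initial salt = 10,800×26.9 = 290,520
After stage 1: salt = 290,520 + 1,170×30.7 = 326,439; volume = 11,970 L; S = 27.271 g/kg
After stage 2: salt = 326,439 + 38,600×11.5 = 770,339; volume = 50,570 L; S = 15.233 g/kg
After stage 3: salt = 770,339 + 20,600×1.4 = 799,179; volume = 71,170 L
S = 799,179 / 71,170 = 11.2292 g/kg

11.2 g/kg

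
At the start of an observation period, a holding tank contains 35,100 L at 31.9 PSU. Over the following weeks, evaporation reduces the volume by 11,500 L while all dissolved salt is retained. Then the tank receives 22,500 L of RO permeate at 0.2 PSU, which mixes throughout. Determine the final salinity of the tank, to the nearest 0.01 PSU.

24.39 PSU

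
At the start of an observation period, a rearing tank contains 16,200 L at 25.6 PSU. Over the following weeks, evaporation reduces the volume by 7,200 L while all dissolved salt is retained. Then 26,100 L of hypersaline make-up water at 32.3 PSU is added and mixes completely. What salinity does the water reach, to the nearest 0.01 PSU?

35.83 PSU

After evaporation: salt = 16,200×25.6 = 414,720; volume = 16,200 − 7,200 = 9,000 L
After mixing: salt = 414,720 + 26,100×32.3 = 1,257,750; volume = 9,000 + 26,100 = 35,100 L
S = 1,257,750 / 35,100 = 35.8333 PSU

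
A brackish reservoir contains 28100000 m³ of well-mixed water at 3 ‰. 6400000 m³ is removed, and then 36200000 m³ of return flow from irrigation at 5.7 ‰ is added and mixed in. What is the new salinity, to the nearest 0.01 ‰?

Remaining after removal: 21,700,000 m³ at 3 ‰ (salt = 65,100,000)
After addition: salt = 65,100,000 + 36,200,000×5.7 = 271,440,000; volume = 57,900,000 m³
S = 271,440,000 / 57,900,000 = 4.6881 ‰

4.69 ‰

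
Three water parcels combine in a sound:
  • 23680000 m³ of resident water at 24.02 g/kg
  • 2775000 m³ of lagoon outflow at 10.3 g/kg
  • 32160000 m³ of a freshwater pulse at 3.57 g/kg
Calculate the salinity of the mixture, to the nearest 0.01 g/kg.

12.15 g/kg

Total salt / total volume:
salt = 23,680,000×24.02 + 2,775,000×10.3 + 32,160,000×3.57 = 568,793,600 + 28,582,500 + 114,811,200 = 712,187,300
volume = 23,680,000 + 2,775,000 + 32,160,000 = 58,615,000 m³
S = 712,187,300 / 58,615,000 = 12.1503 g/kg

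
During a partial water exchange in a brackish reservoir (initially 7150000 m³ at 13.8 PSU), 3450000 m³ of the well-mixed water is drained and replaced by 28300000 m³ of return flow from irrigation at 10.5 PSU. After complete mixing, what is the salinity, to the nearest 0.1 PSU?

Remaining after removal: 3,700,000 m³ at 13.8 PSU (salt = 51,060,000)
After addition: salt = 51,060,000 + 28,300,000×10.5 = 348,210,000; volume = 32,000,000 m³
S = 348,210,000 / 32,000,000 = 10.8816 PSU

10.9 PSU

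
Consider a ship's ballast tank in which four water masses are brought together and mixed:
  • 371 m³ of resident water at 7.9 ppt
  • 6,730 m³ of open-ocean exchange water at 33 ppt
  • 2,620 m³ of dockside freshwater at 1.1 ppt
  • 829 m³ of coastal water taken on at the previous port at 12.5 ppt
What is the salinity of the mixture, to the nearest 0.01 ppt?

22.58 ppt

Mass of salt is conserved:
salt = 371×7.9 + 6,730×33 + 2,620×1.1 + 829×12.5 = 2,930.9 + 222,090 + 2,882 + 10,362.5 = 238,265.4
volume = 371 + 6,730 + 2,620 + 829 = 10,550 m³
S = 238,265.4 / 10,550 = 22.5844 ppt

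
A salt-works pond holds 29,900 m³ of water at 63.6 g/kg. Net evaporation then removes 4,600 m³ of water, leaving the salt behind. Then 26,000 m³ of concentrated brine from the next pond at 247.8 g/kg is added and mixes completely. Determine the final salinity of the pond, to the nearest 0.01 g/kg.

162.66 g/kg

After evaporation: salt = 29,900×63.6 = 1,901,640; volume = 29,900 − 4,600 = 25,300 m³
After mixing: salt = 1,901,640 + 26,000×247.8 = 8,344,440; volume = 25,300 + 26,000 = 51,300 m³
S = 8,344,440 / 51,300 = 162.6596 g/kg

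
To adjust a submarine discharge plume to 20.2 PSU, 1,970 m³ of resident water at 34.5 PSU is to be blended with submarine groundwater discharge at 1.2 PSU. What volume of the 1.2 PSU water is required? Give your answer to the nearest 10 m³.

Salt balance: 1,970×34.5 + V×1.2 = (1,970+V)×20.2
67,965 + 1.2V = 39,794 + 20.2V
28,171 = 19V
V = 1,482.68 m³

1480 m³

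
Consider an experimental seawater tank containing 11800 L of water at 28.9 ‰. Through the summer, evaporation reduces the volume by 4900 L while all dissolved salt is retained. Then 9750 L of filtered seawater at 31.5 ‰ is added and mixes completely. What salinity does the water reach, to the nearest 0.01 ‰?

After evaporation: salt = 11,800×28.9 = 341,020; volume = 11,800 − 4,900 = 6,900 L
After mixing: salt = 341,020 + 9,750×31.5 = 648,145; volume = 6,900 + 9,750 = 16,650 L
S = 648,145 / 16,650 = 38.9276 ‰

38.93 ‰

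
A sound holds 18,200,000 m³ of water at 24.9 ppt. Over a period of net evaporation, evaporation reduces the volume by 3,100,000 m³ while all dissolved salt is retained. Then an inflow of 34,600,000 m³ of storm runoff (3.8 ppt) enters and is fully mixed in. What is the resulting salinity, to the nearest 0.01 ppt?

After evaporation: salt = 18,200,000×24.9 = 453,180,000; volume = 18,200,000 − 3,100,000 = 15,100,000 m³
After mixing: salt = 453,180,000 + 34,600,000×3.8 = 584,660,000; volume = 15,100,000 + 34,600,000 = 49,700,000 m³
S = 584,660,000 / 49,700,000 = 11.7638 ppt

11.76 ppt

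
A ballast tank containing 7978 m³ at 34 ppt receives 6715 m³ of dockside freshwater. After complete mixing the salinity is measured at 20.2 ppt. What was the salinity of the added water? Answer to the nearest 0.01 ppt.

3.80 ppt

Salt balance: 7,978×34 + 6,715×S = 14,693×20.2
271,252 + 6,715·S = 296,798.6
S = (296,798.6 − 271,252) / 6,715 = 3.8044 ppt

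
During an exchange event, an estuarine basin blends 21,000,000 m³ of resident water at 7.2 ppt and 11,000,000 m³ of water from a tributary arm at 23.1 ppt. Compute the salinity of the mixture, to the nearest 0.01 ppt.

12.67 ppt

Mass of salt is conserved:
salt = 21,000,000×7.2 + 11,000,000×23.1 = 151,200,000 + 254,100,000 = 405,300,000
volume = 21,000,000 + 11,000,000 = 32,000,000 m³
S = 405,300,000 / 32,000,000 = 12.6656 ppt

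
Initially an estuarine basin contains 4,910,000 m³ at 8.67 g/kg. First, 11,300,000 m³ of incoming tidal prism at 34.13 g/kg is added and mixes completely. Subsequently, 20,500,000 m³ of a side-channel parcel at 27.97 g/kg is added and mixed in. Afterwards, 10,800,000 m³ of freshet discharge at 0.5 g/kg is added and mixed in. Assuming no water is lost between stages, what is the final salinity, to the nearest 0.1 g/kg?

21.2 g/kg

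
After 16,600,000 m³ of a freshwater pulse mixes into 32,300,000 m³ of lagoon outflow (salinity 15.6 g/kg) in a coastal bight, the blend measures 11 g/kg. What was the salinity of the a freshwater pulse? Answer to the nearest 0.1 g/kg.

2.0 g/kg

Salt balance: 32,300,000×15.6 + 16,600,000×S = 48,900,000×11
503,880,000 + 16,600,000·S = 537,900,000
S = (537,900,000 − 503,880,000) / 16,600,000 = 2.0494 g/kg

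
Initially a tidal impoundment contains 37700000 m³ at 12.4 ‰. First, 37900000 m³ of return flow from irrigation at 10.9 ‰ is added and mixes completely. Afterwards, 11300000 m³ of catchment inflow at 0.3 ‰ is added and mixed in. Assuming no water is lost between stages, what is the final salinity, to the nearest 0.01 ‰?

10.17 ‰

Salt balance:
Initial salt = 37,700,000×12.4 = 467,480,000
After stage 1: salt = 467,480,000 + 37,900,000×10.9 = 880,590,000; volume = 75,600,000 m³; S = 11.648 ‰
After stage 2: salt = 880,590,000 + 11,300,000×0.3 = 883,980,000; volume = 86,900,000 m³
S = 883,980,000 / 86,900,000 = 10.1724 ‰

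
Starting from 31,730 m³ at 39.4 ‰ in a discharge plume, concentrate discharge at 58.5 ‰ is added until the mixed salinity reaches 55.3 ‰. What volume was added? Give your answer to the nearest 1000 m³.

158000 m³

Salt balance: 31,730×39.4 + V×58.5 = (31,730+V)×55.3
1,250,162 + 58.5V = 1,754,669 + 55.3V
504,507 = 3.2V
V = 157,658.44 m³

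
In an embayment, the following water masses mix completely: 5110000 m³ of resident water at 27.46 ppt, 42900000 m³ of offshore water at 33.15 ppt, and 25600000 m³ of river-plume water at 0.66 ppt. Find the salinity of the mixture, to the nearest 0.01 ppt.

21.46 ppt

Weighted by volume,
salt = 5,110,000×27.46 + 42,900,000×33.15 + 25,600,000×0.66 = 140,320,600 + 1,422,135,000 + 16,896,000 = 1,579,351,600
volume = 5,110,000 + 42,900,000 + 25,600,000 = 73,610,000 m³
S = 1,579,351,600 / 73,610,000 = 21.4557 ppt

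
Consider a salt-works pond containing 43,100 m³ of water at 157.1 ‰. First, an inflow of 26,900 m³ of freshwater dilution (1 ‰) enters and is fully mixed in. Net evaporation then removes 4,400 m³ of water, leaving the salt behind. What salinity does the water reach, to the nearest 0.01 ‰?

103.63 ‰

After mixing: salt = 43,100×157.1 + 26,900×1 = 6,797,910; volume = 70,000 m³
After evaporation: salt unchanged = 6,797,910; volume = 70,000 − 4,400 = 65,600 m³
S = 6,797,910 / 65,600 = 103.6267 ‰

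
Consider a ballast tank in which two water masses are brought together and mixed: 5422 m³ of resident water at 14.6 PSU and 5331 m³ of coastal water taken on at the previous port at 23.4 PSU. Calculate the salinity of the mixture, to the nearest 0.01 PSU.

18.96 PSU

Mass of salt is conserved:
salt = 5,422×14.6 + 5,331×23.4 = 79,161.2 + 124,745.4 = 203,906.6
volume = 5,422 + 5,331 = 10,753 m³
S = 203,906.6 / 10,753 = 18.9628 PSU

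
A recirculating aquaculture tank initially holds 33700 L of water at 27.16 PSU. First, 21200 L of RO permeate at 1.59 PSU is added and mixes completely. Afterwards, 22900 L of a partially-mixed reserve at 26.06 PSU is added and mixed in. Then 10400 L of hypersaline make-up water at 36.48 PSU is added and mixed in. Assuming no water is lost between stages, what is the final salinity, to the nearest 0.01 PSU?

21.83 PSU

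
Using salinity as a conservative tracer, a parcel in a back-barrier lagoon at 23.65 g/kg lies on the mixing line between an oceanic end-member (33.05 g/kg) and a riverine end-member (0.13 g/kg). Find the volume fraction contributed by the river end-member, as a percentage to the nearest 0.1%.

28.6%

Let f be the freshwater fraction. Salt balance per unit volume:
f×0.13 + (1−f)×33.05 = 23.65
f = (33.05 − 23.65) / (33.05 − 0.13) = 9.4/32.92 = 0.2855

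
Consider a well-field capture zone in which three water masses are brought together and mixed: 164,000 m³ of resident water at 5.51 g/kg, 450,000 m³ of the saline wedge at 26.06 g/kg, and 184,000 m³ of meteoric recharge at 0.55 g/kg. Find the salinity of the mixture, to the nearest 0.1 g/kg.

16.0 g/kg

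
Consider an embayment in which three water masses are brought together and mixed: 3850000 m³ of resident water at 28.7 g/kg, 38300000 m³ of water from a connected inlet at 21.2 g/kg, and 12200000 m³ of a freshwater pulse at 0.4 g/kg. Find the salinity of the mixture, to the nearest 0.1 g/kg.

Total salt / total volume:
salt = 3,850,000×28.7 + 38,300,000×21.2 + 12,200,000×0.4 = 110,495,000 + 811,960,000 + 4,880,000 = 927,335,000
volume = 3,850,000 + 38,300,000 + 12,200,000 = 54,350,000 m³
S = 927,335,000 / 54,350,000 = 17.062 g/kg

17.1 g/kg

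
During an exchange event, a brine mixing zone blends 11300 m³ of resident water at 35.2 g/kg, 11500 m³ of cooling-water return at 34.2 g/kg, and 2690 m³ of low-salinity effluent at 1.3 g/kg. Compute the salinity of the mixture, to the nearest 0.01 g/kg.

31.17 g/kg

By conservation of dissolved salt,
salt = 11,300×35.2 + 11,500×34.2 + 2,690×1.3 = 397,760 + 393,300 + 3,497 = 794,557
volume = 11,300 + 11,500 + 2,690 = 25,490 m³
S = 794,557 / 25,490 = 31.1713 g/kg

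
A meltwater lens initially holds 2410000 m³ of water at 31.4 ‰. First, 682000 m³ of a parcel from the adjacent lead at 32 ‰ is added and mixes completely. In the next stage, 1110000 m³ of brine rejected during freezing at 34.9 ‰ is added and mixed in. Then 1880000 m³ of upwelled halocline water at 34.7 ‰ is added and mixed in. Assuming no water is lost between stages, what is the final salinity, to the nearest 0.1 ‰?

33.1 ‰

Total salt / total volume:
Initial salt = 2,410,000×31.4 = 75,674,000
After stage 1: salt = 75,674,000 + 682,000×32 = 97,498,000; volume = 3,092,000 m³; S = 31.532 ‰
After stage 2: salt = 97,498,000 + 1,110,000×34.9 = 136,237,000; volume = 4,202,000 m³; S = 32.422 ‰
After stage 3: salt = 136,237,000 + 1,880,000×34.7 = 201,473,000; volume = 6,082,000 m³
S = 201,473,000 / 6,082,000 = 33.1261 ‰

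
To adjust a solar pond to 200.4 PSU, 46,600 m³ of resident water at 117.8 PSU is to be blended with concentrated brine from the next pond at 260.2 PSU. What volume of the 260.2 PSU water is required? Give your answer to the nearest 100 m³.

Salt balance: 46,600×117.8 + V×260.2 = (46,600+V)×200.4
5,489,480 + 260.2V = 9,338,640 + 200.4V
3,849,160 = 59.8V
V = 64,367.22 m³

64400 m³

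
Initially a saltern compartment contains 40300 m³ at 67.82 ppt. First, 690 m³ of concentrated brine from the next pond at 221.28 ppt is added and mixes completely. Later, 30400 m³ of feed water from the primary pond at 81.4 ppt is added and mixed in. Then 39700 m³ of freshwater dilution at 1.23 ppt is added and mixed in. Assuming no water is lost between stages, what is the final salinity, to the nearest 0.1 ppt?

Salt balance:
Initial salt = 40,300×67.82 = 2,733,146
After stage 1: salt = 2,733,146 + 690×221.28 = 2,885,829.2; volume = 40,990 m³; S = 70.403 ppt
After stage 2: salt = 2,885,829.2 + 30,400×81.4 = 5,360,389.2; volume = 71,390 m³; S = 75.086 ppt
After stage 3: salt = 5,360,389.2 + 39,700×1.23 = 5,409,220.2; volume = 111,090 m³
S = 5,409,220.2 / 111,090 = 48.6922 ppt

48.7 ppt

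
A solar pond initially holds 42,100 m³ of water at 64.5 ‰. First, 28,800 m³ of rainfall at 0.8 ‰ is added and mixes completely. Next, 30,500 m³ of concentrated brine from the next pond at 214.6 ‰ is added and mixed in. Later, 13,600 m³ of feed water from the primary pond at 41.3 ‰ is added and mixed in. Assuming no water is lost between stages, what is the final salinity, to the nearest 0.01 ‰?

85.61 ‰

Weighted by volume,
Initial salt = 42,100×64.5 = 2,715,450
After stage 1: salt = 2,715,450 + 28,800×0.8 = 2,738,490; volume = 70,900 m³; S = 38.625 ‰
After stage 2: salt = 2,738,490 + 30,500×214.6 = 9,283,790; volume = 101,400 m³; S = 91.556 ‰
After stage 3: salt = 9,283,790 + 13,600×41.3 = 9,845,470; volume = 115,000 m³
S = 9,845,470 / 115,000 = 85.6128 ‰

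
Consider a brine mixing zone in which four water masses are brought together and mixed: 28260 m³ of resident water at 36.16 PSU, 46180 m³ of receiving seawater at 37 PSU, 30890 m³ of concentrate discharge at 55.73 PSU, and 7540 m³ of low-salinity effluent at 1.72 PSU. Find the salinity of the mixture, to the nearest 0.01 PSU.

Salt balance:
salt = 28,260×36.16 + 46,180×37 + 30,890×55.73 + 7,540×1.72 = 1,021,881.6 + 1,708,660 + 1,721,499.7 + 12,968.8 = 4,465,010.1
volume = 28,260 + 46,180 + 30,890 + 7,540 = 112,870 m³
S = 4,465,010.1 / 112,870 = 39.5589 PSU

39.56 PSU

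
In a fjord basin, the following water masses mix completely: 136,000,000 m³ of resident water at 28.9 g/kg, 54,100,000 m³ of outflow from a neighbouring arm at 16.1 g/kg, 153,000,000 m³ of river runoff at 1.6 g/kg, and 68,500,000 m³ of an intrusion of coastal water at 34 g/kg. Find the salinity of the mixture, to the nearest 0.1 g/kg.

Salt balance:
salt = 136,000,000×28.9 + 54,100,000×16.1 + 153,000,000×1.6 + 68,500,000×34 = 3,930,400,000 + 871,010,000 + 244,800,000 + 2,329,000,000 = 7,375,210,000
volume = 136,000,000 + 54,100,000 + 153,000,000 + 68,500,000 = 411,600,000 m³
S = 7,375,210,000 / 411,600,000 = 17.918 g/kg

17.9 g/kg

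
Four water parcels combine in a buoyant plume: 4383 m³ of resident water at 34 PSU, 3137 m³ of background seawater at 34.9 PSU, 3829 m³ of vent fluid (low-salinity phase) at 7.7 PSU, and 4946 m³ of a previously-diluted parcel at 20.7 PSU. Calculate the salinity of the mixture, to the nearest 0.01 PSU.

23.96 PSU

Mass of salt is conserved:
salt = 4,383×34 + 3,137×34.9 + 3,829×7.7 + 4,946×20.7 = 149,022 + 109,481.3 + 29,483.3 + 102,382.2 = 390,368.8
volume = 4,383 + 3,137 + 3,829 + 4,946 = 16,295 m³
S = 390,368.8 / 16,295 = 23.9564 PSU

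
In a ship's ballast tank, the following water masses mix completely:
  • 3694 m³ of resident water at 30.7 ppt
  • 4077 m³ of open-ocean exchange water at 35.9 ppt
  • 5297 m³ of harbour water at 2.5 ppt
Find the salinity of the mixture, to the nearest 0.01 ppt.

Weighted by volume,
salt = 3,694×30.7 + 4,077×35.9 + 5,297×2.5 = 113,405.8 + 146,364.3 + 13,242.5 = 273,012.6
volume = 3,694 + 4,077 + 5,297 = 13,068 m³
S = 273,012.6 / 13,068 = 20.8917 ppt

20.89 ppt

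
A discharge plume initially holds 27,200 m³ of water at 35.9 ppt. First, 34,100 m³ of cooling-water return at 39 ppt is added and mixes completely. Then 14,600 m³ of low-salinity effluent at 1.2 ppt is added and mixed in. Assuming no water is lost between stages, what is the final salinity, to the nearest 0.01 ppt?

30.62 ppt

Weighted by volume,
Initial salt = 27,200×35.9 = 976,480
After stage 1: salt = 976,480 + 34,100×39 = 2,306,380; volume = 61,300 m³; S = 37.624 ppt
After stage 2: salt = 2,306,380 + 14,600×1.2 = 2,323,900; volume = 75,900 m³
S = 2,323,900 / 75,900 = 30.6179 ppt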